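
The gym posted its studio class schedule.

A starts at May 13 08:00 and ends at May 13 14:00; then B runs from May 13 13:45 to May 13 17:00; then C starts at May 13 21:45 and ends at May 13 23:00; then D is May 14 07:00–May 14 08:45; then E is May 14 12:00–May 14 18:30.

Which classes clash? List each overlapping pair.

A & B

Sorted by start: A, B, C, D, E.
B starts before A ends → A and B overlap.
C starts after A ends, so A has no further overlaps.
C starts after B ends, so B has no further overlaps.
D starts after C ends, so C has no further overlaps.
E starts after D ends.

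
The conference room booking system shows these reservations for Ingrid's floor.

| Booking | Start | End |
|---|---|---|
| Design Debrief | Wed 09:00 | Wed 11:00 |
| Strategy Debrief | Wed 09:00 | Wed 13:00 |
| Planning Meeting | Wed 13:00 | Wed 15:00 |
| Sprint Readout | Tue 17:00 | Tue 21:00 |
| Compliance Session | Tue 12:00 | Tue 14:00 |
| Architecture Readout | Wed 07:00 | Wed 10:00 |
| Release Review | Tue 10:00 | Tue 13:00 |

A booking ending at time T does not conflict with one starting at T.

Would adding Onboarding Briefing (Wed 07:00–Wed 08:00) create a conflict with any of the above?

Release Review: ends Tue 13:00 at or before Onboarding Briefing starts Wed 07:00 → clear.
Compliance Session: ends Tue 14:00 at or before Onboarding Briefing starts Wed 07:00 → clear.
Sprint Readout: ends Tue 21:00 at or before Onboarding Briefing starts Wed 07:00 → clear.
Architecture Readout: starts Wed 07:00 before Onboarding Briefing ends Wed 08:00, and ends Wed 10:00 after Onboarding Briefing starts Wed 07:00 → overlap.
Strategy Debrief: starts Wed 09:00 at or after Onboarding Briefing ends Wed 08:00 → clear.
Design Debrief: starts Wed 09:00 at or after Onboarding Briefing ends Wed 08:00 → clear.
Planning Meeting: starts Wed 13:00 at or after Onboarding Briefing ends Wed 08:00 → clear.
Onboarding Briefing overlaps Architecture Readout.

Yes — it overlaps Architecture Readout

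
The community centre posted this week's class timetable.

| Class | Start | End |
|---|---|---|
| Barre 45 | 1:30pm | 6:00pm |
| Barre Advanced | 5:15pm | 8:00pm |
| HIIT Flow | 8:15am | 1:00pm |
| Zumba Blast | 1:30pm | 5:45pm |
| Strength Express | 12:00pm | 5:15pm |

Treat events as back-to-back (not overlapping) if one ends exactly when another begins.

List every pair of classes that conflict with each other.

Barre 45 & Barre Advanced, Barre 45 & Strength Express, Barre 45 & Zumba Blast, Barre Advanced & Zumba Blast, HIIT Flow & Strength Express, Strength Express & Zumba Blast

Sorted by start: HIIT Flow, Strength Express, Zumba Blast, Barre 45, Barre Advanced.
Strength Express starts before HIIT Flow ends → HIIT Flow and Strength Express overlap.
Zumba Blast starts after HIIT Flow ends; HIIT Flow is clear from here.
Zumba Blast starts before Strength Express ends → Strength Express and Zumba Blast overlap.
Barre 45 starts before Strength Express ends → Strength Express and Barre 45 overlap.
Barre Advanced starts exactly when Strength Express ends (back-to-back, no overlap).
Barre 45 starts before Zumba Blast ends → Zumba Blast and Barre 45 overlap.
Barre Advanced starts before Zumba Blast ends → Zumba Blast and Barre Advanced overlap.
Barre Advanced starts before Barre 45 ends → Barre 45 and Barre Advanced overlap.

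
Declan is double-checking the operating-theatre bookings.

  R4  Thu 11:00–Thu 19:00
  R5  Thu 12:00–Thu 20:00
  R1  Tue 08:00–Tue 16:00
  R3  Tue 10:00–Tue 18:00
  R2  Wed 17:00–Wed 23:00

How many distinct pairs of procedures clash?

2

Sorted by start: R1, R3, R2, R4, R5.
R3 starts before R1 ends → R1 and R3 overlap.
R2 starts after R1 ends — done with R1.
R2 starts after R3 ends — done with R3.
R4 starts after R2 ends — done with R2.
R5 starts before R4 ends → R4 and R5 overlap.
Overlapping pairs: R1 & R3, R4 & R5 — 2 in total.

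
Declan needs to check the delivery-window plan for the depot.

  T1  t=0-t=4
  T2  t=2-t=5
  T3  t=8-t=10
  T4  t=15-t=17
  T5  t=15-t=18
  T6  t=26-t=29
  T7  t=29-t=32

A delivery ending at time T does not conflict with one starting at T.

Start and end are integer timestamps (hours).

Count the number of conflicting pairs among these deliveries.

2

Sorted by start: T1, T2, T3, T4, T5, T6, T7.
T2 starts before T1 ends → T1 and T2 overlap.
T3 starts after T1 ends — done with T1.
T3 starts after T2 ends — done with T2.
T4 starts after T3 ends — done with T3.
T5 starts before T4 ends → T4 and T5 overlap.
T6 starts after T4 ends — done with T4.
T6 starts after T5 ends — done with T5.
T7 starts exactly when T6 ends (back-to-back, no overlap).
Overlapping pairs: T1 & T2, T4 & T5 — 2 in total.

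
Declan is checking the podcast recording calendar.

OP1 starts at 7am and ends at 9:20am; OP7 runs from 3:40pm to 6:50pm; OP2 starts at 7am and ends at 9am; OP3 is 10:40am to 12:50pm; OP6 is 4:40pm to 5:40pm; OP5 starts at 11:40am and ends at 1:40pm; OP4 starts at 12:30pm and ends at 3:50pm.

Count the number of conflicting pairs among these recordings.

6

Sorted by start: OP1, OP2, OP3, OP5, OP4, OP7, OP6.
OP2 starts before OP1 ends → OP1 and OP2 overlap.
OP3 starts after OP1 ends; OP1 is clear from here.
OP3 starts after OP2 ends; OP2 is clear from here.
OP5 starts before OP3 ends → OP3 and OP5 overlap.
OP4 starts before OP3 ends → OP3 and OP4 overlap.
OP7 starts after OP3 ends; OP3 is clear from here.
OP4 starts before OP5 ends → OP5 and OP4 overlap.
OP7 starts after OP5 ends; OP5 is clear from here.
OP7 starts before OP4 ends → OP4 and OP7 overlap.
OP6 starts after OP4 ends.
OP6 starts before OP7 ends → OP7 and OP6 overlap.
Overlapping pairs: OP1 & OP2, OP3 & OP4, OP3 & OP5, OP4 & OP5, OP4 & OP7, OP6 & OP7 — 6 in total.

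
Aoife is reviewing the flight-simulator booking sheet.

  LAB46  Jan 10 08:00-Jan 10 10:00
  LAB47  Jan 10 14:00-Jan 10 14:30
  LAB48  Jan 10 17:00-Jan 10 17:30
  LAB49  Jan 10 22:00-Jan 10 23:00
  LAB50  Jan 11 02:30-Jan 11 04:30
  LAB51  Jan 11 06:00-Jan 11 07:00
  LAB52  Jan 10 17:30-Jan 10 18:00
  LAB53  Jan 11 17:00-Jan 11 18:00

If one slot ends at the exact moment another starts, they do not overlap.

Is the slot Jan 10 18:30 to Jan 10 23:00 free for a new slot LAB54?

LAB46: ends Jan 10 10:00 at or before LAB54 starts Jan 10 18:30 → clear.
LAB47: ends Jan 10 14:30 at or before LAB54 starts Jan 10 18:30 → clear.
LAB48: ends Jan 10 17:30 at or before LAB54 starts Jan 10 18:30 → clear.
LAB52: ends Jan 10 18:00 at or before LAB54 starts Jan 10 18:30 → clear.
LAB49: starts Jan 10 22:00 before LAB54 ends Jan 10 23:00, and ends Jan 10 23:00 after LAB54 starts Jan 10 18:30 → overlap.
LAB50: starts Jan 11 02:30 at or after LAB54 ends Jan 10 23:00 → clear.
LAB51: starts Jan 11 06:00 at or after LAB54 ends Jan 10 23:00 → clear.
LAB53: starts Jan 11 17:00 at or after LAB54 ends Jan 10 23:00 → clear.
LAB54 overlaps LAB49.

No — it overlaps LAB49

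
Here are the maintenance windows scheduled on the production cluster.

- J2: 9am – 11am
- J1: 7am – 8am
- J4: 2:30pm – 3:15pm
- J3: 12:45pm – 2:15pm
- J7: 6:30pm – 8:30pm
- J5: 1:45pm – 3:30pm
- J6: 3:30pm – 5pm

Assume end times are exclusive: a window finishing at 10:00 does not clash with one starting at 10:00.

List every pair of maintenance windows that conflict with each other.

J3 & J5, J4 & J5

Sorted by start: J1, J2, J3, J5, J4, J6, J7.
J2 starts after J1 ends — done with J1.
J3 starts after J2 ends — done with J2.
J5 starts before J3 ends → J3 and J5 overlap.
J4 starts after J3 ends — done with J3.
J4 starts before J5 ends → J5 and J4 overlap.
J6 starts exactly when J5 ends (back-to-back, no overlap) — done with J5.
J6 starts after J4 ends — done with J4.
J7 starts after J6 ends.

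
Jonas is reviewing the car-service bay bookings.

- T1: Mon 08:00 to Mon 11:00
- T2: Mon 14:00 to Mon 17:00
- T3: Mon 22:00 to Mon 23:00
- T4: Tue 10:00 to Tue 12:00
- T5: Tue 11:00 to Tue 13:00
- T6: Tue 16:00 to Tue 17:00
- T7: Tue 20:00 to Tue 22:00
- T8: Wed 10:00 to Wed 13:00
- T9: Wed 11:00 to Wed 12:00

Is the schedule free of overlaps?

Sorted by start: T1, T2, T3, T4, T5, T6, T7, T8, T9.
T2 starts after T1 ends, so nothing later overlaps T1 either.
T3 starts after T2 ends, so nothing later overlaps T2 either.
T4 starts after T3 ends, so nothing later overlaps T3 either.
T5 starts before T4 ends → T4 and T5 overlap.
That's a conflict, so the schedule is not conflict-free.

No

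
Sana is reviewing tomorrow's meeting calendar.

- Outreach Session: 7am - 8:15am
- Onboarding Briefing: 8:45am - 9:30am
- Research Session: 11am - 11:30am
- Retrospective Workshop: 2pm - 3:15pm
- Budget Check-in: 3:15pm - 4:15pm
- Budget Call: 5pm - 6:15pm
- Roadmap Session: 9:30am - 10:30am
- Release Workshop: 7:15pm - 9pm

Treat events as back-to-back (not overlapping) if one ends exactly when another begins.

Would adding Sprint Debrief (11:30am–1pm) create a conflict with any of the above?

Outreach Session: ends 8:15am at or before Sprint Debrief starts 11:30am → clear.
Onboarding Briefing: ends 9:30am at or before Sprint Debrief starts 11:30am → clear.
Roadmap Session: ends 10:30am at or before Sprint Debrief starts 11:30am → clear.
Research Session: ends 11:30am at or before Sprint Debrief starts 11:30am → clear.
Retrospective Workshop: starts 2pm at or after Sprint Debrief ends 1pm → clear.
Budget Check-in: starts 3:15pm at or after Sprint Debrief ends 1pm → clear.
Budget Call: starts 5pm at or after Sprint Debrief ends 1pm → clear.
Release Workshop: starts 7:15pm at or after Sprint Debrief ends 1pm → clear.

No — it doesn't clash with anything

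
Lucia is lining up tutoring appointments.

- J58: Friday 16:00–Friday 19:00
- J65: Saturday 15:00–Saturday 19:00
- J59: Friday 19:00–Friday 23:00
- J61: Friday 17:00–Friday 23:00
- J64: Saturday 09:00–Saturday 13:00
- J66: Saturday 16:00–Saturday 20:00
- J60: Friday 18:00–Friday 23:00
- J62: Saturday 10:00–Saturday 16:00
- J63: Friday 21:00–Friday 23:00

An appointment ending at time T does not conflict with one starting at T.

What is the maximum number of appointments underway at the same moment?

4

Sort all start/end points and keep a running count:
Friday 16:00 start J58 → 1
Friday 17:00 start J61 → 2
Friday 18:00 start J60 → 3
Friday 19:00 end J58 → 2
Friday 19:00 start J59 → 3
Friday 21:00 start J63 → 4
Friday 23:00 end J59 → 3
Friday 23:00 end J60 → 2
Friday 23:00 end J61 → 1
Friday 23:00 end J63 → 0
Saturday 09:00 start J64 → 1
Saturday 10:00 start J62 → 2
Saturday 13:00 end J64 → 1
Saturday 15:00 start J65 → 2
Saturday 16:00 end J62 → 1
Saturday 16:00 start J66 → 2
Saturday 19:00 end J65 → 1
Saturday 20:00 end J66 → 0
Peak is 4, at Friday 21:00 (J59, J60, J61, J63).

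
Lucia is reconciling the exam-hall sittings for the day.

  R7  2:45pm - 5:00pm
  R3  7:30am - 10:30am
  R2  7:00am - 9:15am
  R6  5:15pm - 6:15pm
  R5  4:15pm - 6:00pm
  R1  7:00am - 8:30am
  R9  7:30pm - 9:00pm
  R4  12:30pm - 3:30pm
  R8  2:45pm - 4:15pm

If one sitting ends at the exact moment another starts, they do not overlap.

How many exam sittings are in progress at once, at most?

Sweep the timeline, counting +1 at each start and −1 at each end (ends before starts at a tie):
7:00am start R1 → 1
7:00am start R2 → 2
7:30am start R3 → 3
8:30am end R1 → 2
9:15am end R2 → 1
10:30am end R3 → 0
12:30pm start R4 → 1
2:45pm start R7 → 2
2:45pm start R8 → 3
3:30pm end R4 → 2
4:15pm end R8 → 1
4:15pm start R5 → 2
5:00pm end R7 → 1
5:15pm start R6 → 2
6:00pm end R5 → 1
6:15pm end R6 → 0
7:30pm start R9 → 1
9:00pm end R9 → 0
Peak is 3, at 7:30am (R1, R2, R3).

3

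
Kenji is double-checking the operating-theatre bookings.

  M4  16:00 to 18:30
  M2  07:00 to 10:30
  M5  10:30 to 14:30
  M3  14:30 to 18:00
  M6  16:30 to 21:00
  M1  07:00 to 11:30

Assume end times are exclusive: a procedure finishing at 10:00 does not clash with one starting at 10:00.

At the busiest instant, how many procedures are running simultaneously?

Sort all start/end points and keep a running count:
07:00 start M1 → 1
07:00 start M2 → 2
10:30 end M2 → 1
10:30 start M5 → 2
11:30 end M1 → 1
14:30 end M5 → 0
14:30 start M3 → 1
16:00 start M4 → 2
16:30 start M6 → 3
18:00 end M3 → 2
18:30 end M4 → 1
21:00 end M6 → 0
Peak is 3, at 16:30 (M3, M4, M6).

3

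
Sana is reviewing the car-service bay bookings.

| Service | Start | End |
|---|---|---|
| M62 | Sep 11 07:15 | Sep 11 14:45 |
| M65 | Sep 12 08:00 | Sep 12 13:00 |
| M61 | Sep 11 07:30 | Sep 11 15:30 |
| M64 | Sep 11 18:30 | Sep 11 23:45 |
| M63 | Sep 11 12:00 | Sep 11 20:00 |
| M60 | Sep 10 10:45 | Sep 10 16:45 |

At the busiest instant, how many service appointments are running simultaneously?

3

Walk through starts and ends in time order (an end at T is processed before a start at T):
Sep 10 10:45 start M60 → 1
Sep 10 16:45 end M60 → 0
Sep 11 07:15 start M62 → 1
Sep 11 07:30 start M61 → 2
Sep 11 12:00 start M63 → 3
Sep 11 14:45 end M62 → 2
Sep 11 15:30 end M61 → 1
Sep 11 18:30 start M64 → 2
Sep 11 20:00 end M63 → 1
Sep 11 23:45 end M64 → 0
Sep 12 08:00 start M65 → 1
Sep 12 13:00 end M65 → 0
Peak is 3, at Sep 11 12:00 (M61, M62, M63).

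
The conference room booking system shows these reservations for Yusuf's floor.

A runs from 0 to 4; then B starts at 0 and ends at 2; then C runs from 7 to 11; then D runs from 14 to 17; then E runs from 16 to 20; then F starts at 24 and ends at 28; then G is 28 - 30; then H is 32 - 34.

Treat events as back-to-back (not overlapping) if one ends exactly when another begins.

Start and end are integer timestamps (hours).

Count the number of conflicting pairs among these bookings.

2

Two intervals overlap when each starts before the other ends.
Sorted by start: A, B, C, D, E, F, G, H.
B starts before A ends → A and B overlap.
C starts after A ends — done with A.
C starts after B ends — done with B.
D starts after C ends — done with C.
E starts before D ends → D and E overlap.
F starts after D ends — done with D.
F starts after E ends — done with E.
G starts exactly when F ends (back-to-back, no overlap) — done with F.
H starts after G ends.
Overlapping pairs: A & B, D & E — 2 in total.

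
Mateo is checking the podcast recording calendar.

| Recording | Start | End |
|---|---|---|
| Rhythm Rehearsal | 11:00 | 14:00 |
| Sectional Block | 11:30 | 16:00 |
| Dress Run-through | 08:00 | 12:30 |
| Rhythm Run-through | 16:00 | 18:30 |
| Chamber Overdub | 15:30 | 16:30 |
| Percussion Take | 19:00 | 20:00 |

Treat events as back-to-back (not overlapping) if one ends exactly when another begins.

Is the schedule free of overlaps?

No

Sorted by start: Dress Run-through, Rhythm Rehearsal, Sectional Block, Chamber Overdub, Rhythm Run-through, Percussion Take.
Rhythm Rehearsal starts before Dress Run-through ends → Dress Run-through and Rhythm Rehearsal overlap.
That's a conflict, so the schedule is not conflict-free.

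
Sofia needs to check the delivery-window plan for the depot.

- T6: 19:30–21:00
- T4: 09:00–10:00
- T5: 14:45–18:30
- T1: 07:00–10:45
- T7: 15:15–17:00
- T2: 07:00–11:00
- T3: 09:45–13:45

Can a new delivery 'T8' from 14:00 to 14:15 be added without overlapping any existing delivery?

Yes — the slot is free

T1: ends 10:45 at or before T8 starts 14:00 → clear.
T2: ends 11:00 at or before T8 starts 14:00 → clear.
T4: ends 10:00 at or before T8 starts 14:00 → clear.
T3: ends 13:45 at or before T8 starts 14:00 → clear.
T5: starts 14:45 at or after T8 ends 14:15 → clear.
T7: starts 15:15 at or after T8 ends 14:15 → clear.
T6: starts 19:30 at or after T8 ends 14:15 → clear.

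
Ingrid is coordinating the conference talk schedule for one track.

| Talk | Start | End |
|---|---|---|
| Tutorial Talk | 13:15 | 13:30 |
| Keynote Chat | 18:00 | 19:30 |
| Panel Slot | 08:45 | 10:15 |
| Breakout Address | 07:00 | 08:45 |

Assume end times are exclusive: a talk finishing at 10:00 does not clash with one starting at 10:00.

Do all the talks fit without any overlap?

Yes

Check each pair: they overlap iff neither finishes before the other starts.
Sorted by start: Breakout Address, Panel Slot, Tutorial Talk, Keynote Chat.
Panel Slot starts exactly when Breakout Address ends (back-to-back, no overlap) — done with Breakout Address.
Tutorial Talk starts after Panel Slot ends — done with Panel Slot.
Keynote Chat starts after Tutorial Talk ends.
Every pair is clear; the schedule has no overlaps.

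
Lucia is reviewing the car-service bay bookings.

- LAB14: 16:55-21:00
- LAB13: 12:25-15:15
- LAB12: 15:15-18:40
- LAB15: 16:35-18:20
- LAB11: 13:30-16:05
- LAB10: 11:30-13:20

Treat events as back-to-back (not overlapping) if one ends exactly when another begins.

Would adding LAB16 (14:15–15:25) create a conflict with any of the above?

Yes — it overlaps LAB11, LAB12, LAB13

LAB10: ends 13:20 at or before LAB16 starts 14:15 → clear.
LAB13: starts 12:25 before LAB16 ends 15:25, and ends 15:15 after LAB16 starts 14:15 → overlap.
LAB11: starts 13:30 before LAB16 ends 15:25, and ends 16:05 after LAB16 starts 14:15 → overlap.
LAB12: starts 15:15 before LAB16 ends 15:25, and ends 18:40 after LAB16 starts 14:15 → overlap.
LAB15: starts 16:35 at or after LAB16 ends 15:25 → clear.
LAB14: starts 16:55 at or after LAB16 ends 15:25 → clear.
LAB16 overlaps LAB11, LAB12, LAB13.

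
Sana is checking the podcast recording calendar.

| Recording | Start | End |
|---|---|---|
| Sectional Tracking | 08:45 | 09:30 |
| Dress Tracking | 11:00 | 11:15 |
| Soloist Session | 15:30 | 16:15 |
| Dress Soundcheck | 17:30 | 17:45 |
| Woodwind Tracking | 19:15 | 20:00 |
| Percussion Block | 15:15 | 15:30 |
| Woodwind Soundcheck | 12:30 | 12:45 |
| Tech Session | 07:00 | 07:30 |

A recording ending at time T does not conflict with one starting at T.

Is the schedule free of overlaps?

Sorted by start: Tech Session, Sectional Tracking, Dress Tracking, Woodwind Soundcheck, Percussion Block, Soloist Session, Dress Soundcheck, Woodwind Tracking.
Sectional Tracking starts after Tech Session ends, so nothing later overlaps Tech Session either.
Dress Tracking starts after Sectional Tracking ends, so nothing later overlaps Sectional Tracking either.
Woodwind Soundcheck starts after Dress Tracking ends, so nothing later overlaps Dress Tracking either.
Percussion Block starts after Woodwind Soundcheck ends, so nothing later overlaps Woodwind Soundcheck either.
Soloist Session starts exactly when Percussion Block ends (back-to-back, no overlap), so nothing later overlaps Percussion Block either.
Dress Soundcheck starts after Soloist Session ends, so nothing later overlaps Soloist Session either.
Woodwind Tracking starts after Dress Soundcheck ends.
Every pair is clear; the schedule has no overlaps.

Yes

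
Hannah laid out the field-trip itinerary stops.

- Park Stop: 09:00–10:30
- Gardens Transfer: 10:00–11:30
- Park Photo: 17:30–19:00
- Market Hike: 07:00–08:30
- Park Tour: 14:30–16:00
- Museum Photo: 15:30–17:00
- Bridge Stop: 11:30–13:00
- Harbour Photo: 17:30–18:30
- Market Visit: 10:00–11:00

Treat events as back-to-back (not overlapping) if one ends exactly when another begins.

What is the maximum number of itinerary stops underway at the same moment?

Sort all start/end points and keep a running count:
07:00 start Market Hike → 1
08:30 end Market Hike → 0
09:00 start Park Stop → 1
10:00 start Gardens Transfer → 2
10:00 start Market Visit → 3
10:30 end Park Stop → 2
11:00 end Market Visit → 1
11:30 end Gardens Transfer → 0
11:30 start Bridge Stop → 1
13:00 end Bridge Stop → 0
14:30 start Park Tour → 1
15:30 start Museum Photo → 2
16:00 end Park Tour → 1
17:00 end Museum Photo → 0
17:30 start Harbour Photo → 1
17:30 start Park Photo → 2
18:30 end Harbour Photo → 1
19:00 end Park Photo → 0
Peak is 3, at 10:00 (Gardens Transfer, Market Visit, Park Stop).

3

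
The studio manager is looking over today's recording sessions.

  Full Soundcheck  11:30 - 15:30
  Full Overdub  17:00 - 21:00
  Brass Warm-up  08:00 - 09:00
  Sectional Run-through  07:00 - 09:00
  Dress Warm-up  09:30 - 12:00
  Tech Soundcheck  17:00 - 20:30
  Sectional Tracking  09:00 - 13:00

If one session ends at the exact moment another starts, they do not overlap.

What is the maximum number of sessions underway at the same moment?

Sweep the timeline, counting +1 at each start and −1 at each end (ends before starts at a tie):
07:00 start Sectional Run-through → 1
08:00 start Brass Warm-up → 2
09:00 end Brass Warm-up → 1
09:00 end Sectional Run-through → 0
09:00 start Sectional Tracking → 1
09:30 start Dress Warm-up → 2
11:30 start Full Soundcheck → 3
12:00 end Dress Warm-up → 2
13:00 end Sectional Tracking → 1
15:30 end Full Soundcheck → 0
17:00 start Full Overdub → 1
17:00 start Tech Soundcheck → 2
20:30 end Tech Soundcheck → 1
21:00 end Full Overdub → 0
Peak is 3, at 11:30 (Dress Warm-up, Full Soundcheck, Sectional Tracking).

3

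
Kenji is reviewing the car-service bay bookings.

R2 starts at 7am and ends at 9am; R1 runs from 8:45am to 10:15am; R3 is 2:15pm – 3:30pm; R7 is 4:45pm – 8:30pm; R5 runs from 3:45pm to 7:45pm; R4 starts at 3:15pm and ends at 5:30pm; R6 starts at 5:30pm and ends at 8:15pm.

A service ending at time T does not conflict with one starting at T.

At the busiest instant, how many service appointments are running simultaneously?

3

Sweep the timeline, counting +1 at each start and −1 at each end (ends before starts at a tie):
7am start R2 → 1
8:45am start R1 → 2
9am end R2 → 1
10:15am end R1 → 0
2:15pm start R3 → 1
3:15pm start R4 → 2
3:30pm end R3 → 1
3:45pm start R5 → 2
4:45pm start R7 → 3
5:30pm end R4 → 2
5:30pm start R6 → 3
7:45pm end R5 → 2
8:15pm end R6 → 1
8:30pm end R7 → 0
Peak is 3, at 4:45pm (R4, R5, R7).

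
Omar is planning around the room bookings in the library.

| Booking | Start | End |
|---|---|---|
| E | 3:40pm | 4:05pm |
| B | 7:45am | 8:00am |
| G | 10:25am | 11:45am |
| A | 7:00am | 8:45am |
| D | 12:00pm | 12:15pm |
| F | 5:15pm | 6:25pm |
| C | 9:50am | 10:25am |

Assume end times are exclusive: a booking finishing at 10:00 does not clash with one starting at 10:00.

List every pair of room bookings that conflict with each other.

A & B

Sorted by start: A, B, C, G, D, E, F.
B starts before A ends → A and B overlap.
C starts after A ends, so A has no further overlaps.
C starts after B ends, so B has no further overlaps.
G starts exactly when C ends (back-to-back, no overlap), so C has no further overlaps.
D starts after G ends, so G has no further overlaps.
E starts after D ends, so D has no further overlaps.
F starts after E ends.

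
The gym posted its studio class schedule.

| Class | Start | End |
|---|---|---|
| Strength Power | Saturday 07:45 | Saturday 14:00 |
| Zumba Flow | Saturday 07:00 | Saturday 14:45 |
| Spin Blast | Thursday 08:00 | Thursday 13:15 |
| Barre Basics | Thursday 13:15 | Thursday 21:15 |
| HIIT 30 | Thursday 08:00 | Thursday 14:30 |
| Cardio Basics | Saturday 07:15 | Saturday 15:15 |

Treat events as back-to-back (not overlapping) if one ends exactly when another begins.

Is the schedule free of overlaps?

No

Check each pair: they overlap iff neither finishes before the other starts.
Sorted by start: Spin Blast, HIIT 30, Barre Basics, Zumba Flow, Cardio Basics, Strength Power.
HIIT 30 starts before Spin Blast ends → Spin Blast and HIIT 30 overlap.
That's a conflict, so the schedule is not conflict-free.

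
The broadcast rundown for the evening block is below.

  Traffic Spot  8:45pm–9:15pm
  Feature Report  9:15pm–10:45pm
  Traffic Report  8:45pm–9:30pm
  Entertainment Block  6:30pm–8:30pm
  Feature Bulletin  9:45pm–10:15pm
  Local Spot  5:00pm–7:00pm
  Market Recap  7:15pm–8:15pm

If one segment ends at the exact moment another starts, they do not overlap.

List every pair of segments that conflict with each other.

Sorted by start: Local Spot, Entertainment Block, Market Recap, Traffic Report, Traffic Spot, Feature Report, Feature Bulletin.
Entertainment Block starts before Local Spot ends → Local Spot and Entertainment Block overlap.
Market Recap starts after Local Spot ends; Local Spot is clear from here.
Market Recap starts before Entertainment Block ends → Entertainment Block and Market Recap overlap.
Traffic Report starts after Entertainment Block ends; Entertainment Block is clear from here.
Traffic Report starts after Market Recap ends; Market Recap is clear from here.
Traffic Spot starts before Traffic Report ends → Traffic Report and Traffic Spot overlap.
Feature Report starts before Traffic Report ends → Traffic Report and Feature Report overlap.
Feature Bulletin starts after Traffic Report ends.
Feature Report starts exactly when Traffic Spot ends (back-to-back, no overlap); Traffic Spot is clear from here.
Feature Bulletin starts before Feature Report ends → Feature Report and Feature Bulletin overlap.

Entertainment Block & Local Spot, Entertainment Block & Market Recap, Feature Bulletin & Feature Report, Feature Report & Traffic Report, Traffic Report & Traffic Spot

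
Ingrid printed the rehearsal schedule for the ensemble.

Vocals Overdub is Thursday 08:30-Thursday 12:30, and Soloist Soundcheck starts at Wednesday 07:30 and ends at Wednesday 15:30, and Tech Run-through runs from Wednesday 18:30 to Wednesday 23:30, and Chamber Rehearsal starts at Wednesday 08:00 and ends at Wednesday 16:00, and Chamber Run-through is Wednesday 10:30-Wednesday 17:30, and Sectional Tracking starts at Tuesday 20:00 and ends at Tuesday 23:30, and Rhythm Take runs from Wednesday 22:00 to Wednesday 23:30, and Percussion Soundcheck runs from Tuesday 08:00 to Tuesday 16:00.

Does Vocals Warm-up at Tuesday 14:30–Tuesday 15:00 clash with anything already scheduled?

Percussion Soundcheck: starts Tuesday 08:00 before Vocals Warm-up ends Tuesday 15:00, and ends Tuesday 16:00 after Vocals Warm-up starts Tuesday 14:30 → overlap.
Sectional Tracking: starts Tuesday 20:00 at or after Vocals Warm-up ends Tuesday 15:00 → clear.
Soloist Soundcheck: starts Wednesday 07:30 at or after Vocals Warm-up ends Tuesday 15:00 → clear.
Chamber Rehearsal: starts Wednesday 08:00 at or after Vocals Warm-up ends Tuesday 15:00 → clear.
Chamber Run-through: starts Wednesday 10:30 at or after Vocals Warm-up ends Tuesday 15:00 → clear.
Tech Run-through: starts Wednesday 18:30 at or after Vocals Warm-up ends Tuesday 15:00 → clear.
Rhythm Take: starts Wednesday 22:00 at or after Vocals Warm-up ends Tuesday 15:00 → clear.
Vocals Overdub: starts Thursday 08:30 at or after Vocals Warm-up ends Tuesday 15:00 → clear.
Vocals Warm-up overlaps Percussion Soundcheck.

Yes — it overlaps Percussion Soundcheck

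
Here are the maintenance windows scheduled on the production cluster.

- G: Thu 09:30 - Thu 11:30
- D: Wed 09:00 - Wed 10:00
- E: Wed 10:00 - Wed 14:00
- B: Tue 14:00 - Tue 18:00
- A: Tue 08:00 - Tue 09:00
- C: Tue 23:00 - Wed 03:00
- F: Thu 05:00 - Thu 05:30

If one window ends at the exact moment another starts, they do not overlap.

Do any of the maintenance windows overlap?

No

Sorted by start: A, B, C, D, E, F, G.
B starts after A ends, so A has no further overlaps.
C starts after B ends, so B has no further overlaps.
D starts after C ends, so C has no further overlaps.
E starts exactly when D ends (back-to-back, no overlap), so D has no further overlaps.
F starts after E ends, so E has no further overlaps.
G starts after F ends.
Every pair is clear; the schedule has no overlaps.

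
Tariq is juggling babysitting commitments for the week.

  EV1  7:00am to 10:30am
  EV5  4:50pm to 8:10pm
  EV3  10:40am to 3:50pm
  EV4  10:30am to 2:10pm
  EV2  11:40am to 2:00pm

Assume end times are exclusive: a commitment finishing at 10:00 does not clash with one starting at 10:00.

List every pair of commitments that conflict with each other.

Two intervals overlap when each starts before the other ends.
Sorted by start: EV1, EV4, EV3, EV2, EV5.
EV4 starts exactly when EV1 ends (back-to-back, no overlap), so EV1 has no further overlaps.
EV3 starts before EV4 ends → EV4 and EV3 overlap.
EV2 starts before EV4 ends → EV4 and EV2 overlap.
EV5 starts after EV4 ends.
EV2 starts before EV3 ends → EV3 and EV2 overlap.
EV5 starts after EV3 ends.
EV5 starts after EV2 ends.

EV2 & EV3, EV2 & EV4, EV3 & EV4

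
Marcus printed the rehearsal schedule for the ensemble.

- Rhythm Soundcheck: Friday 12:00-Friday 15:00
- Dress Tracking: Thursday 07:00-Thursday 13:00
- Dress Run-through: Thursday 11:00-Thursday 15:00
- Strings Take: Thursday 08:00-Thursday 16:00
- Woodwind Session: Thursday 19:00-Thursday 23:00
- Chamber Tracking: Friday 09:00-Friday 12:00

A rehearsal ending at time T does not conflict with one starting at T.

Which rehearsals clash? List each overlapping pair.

Dress Run-through & Dress Tracking, Dress Run-through & Strings Take, Dress Tracking & Strings Take

Check each pair: they overlap iff neither finishes before the other starts.
Sorted by start: Dress Tracking, Strings Take, Dress Run-through, Woodwind Session, Chamber Tracking, Rhythm Soundcheck.
Strings Take starts before Dress Tracking ends → Dress Tracking and Strings Take overlap.
Dress Run-through starts before Dress Tracking ends → Dress Tracking and Dress Run-through overlap.
Woodwind Session starts after Dress Tracking ends; Dress Tracking is clear from here.
Dress Run-through starts before Strings Take ends → Strings Take and Dress Run-through overlap.
Woodwind Session starts after Strings Take ends; Strings Take is clear from here.
Woodwind Session starts after Dress Run-through ends; Dress Run-through is clear from here.
Chamber Tracking starts after Woodwind Session ends; Woodwind Session is clear from here.
Rhythm Soundcheck starts exactly when Chamber Tracking ends (back-to-back, no overlap).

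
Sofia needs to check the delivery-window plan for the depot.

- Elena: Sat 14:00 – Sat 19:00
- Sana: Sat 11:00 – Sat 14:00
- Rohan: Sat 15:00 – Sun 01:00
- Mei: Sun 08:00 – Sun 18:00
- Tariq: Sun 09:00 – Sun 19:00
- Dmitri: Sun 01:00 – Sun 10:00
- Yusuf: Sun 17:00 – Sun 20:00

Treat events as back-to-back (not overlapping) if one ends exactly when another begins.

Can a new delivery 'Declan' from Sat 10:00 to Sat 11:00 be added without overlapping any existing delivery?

Sana: starts Sat 11:00 at or after Declan ends Sat 11:00 → clear.
Elena: starts Sat 14:00 at or after Declan ends Sat 11:00 → clear.
Rohan: starts Sat 15:00 at or after Declan ends Sat 11:00 → clear.
Dmitri: starts Sun 01:00 at or after Declan ends Sat 11:00 → clear.
Mei: starts Sun 08:00 at or after Declan ends Sat 11:00 → clear.
Tariq: starts Sun 09:00 at or after Declan ends Sat 11:00 → clear.
Yusuf: starts Sun 17:00 at or after Declan ends Sat 11:00 → clear.

Yes — the slot is free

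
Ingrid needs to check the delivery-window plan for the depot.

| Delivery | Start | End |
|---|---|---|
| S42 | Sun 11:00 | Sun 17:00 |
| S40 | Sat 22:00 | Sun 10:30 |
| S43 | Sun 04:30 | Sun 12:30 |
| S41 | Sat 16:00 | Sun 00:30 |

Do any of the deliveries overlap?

Two intervals overlap when each starts before the other ends.
Sorted by start: S41, S40, S43, S42.
S40 starts before S41 ends → S41 and S40 overlap.
That's a conflict, so the schedule is not conflict-free.

Yes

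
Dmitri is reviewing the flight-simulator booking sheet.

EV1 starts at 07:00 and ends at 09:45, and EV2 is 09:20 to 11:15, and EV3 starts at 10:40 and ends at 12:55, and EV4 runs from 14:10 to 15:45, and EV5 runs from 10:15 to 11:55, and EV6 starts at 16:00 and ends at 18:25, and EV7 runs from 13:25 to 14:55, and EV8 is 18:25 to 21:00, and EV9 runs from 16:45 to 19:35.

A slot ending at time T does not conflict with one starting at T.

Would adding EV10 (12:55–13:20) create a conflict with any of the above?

No — it doesn't clash with anything

EV1: ends 09:45 at or before EV10 starts 12:55 → clear.
EV2: ends 11:15 at or before EV10 starts 12:55 → clear.
EV5: ends 11:55 at or before EV10 starts 12:55 → clear.
EV3: ends 12:55 at or before EV10 starts 12:55 → clear.
EV7: starts 13:25 at or after EV10 ends 13:20 → clear.
EV4: starts 14:10 at or after EV10 ends 13:20 → clear.
EV6: starts 16:00 at or after EV10 ends 13:20 → clear.
EV9: starts 16:45 at or after EV10 ends 13:20 → clear.
EV8: starts 18:25 at or after EV10 ends 13:20 → clear.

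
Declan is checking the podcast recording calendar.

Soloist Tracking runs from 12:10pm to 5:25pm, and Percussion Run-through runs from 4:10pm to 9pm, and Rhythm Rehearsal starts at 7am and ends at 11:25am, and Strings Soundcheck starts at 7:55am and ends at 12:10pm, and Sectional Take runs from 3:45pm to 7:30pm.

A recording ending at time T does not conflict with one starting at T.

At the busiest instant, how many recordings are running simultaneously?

3

Walk through starts and ends in time order (an end at T is processed before a start at T):
7am start Rhythm Rehearsal → 1
7:55am start Strings Soundcheck → 2
11:25am end Rhythm Rehearsal → 1
12:10pm end Strings Soundcheck → 0
12:10pm start Soloist Tracking → 1
3:45pm start Sectional Take → 2
4:10pm start Percussion Run-through → 3
5:25pm end Soloist Tracking → 2
7:30pm end Sectional Take → 1
9pm end Percussion Run-through → 0
Peak is 3, at 4:10pm (Percussion Run-through, Sectional Take, Soloist Tracking).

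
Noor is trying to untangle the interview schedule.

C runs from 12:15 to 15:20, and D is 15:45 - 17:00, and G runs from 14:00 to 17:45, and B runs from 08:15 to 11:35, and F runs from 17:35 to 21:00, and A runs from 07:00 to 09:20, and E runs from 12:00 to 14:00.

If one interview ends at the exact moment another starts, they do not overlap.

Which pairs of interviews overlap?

A & B, C & E, C & G, D & G, F & G

Two intervals overlap when each starts before the other ends.
Sorted by start: A, B, E, C, G, D, F.
B starts before A ends → A and B overlap.
E starts after A ends, so A has no further overlaps.
E starts after B ends, so B has no further overlaps.
C starts before E ends → E and C overlap.
G starts exactly when E ends (back-to-back, no overlap), so E has no further overlaps.
G starts before C ends → C and G overlap.
D starts after C ends, so C has no further overlaps.
D starts before G ends → G and D overlap.
F starts before G ends → G and F overlap.
F starts after D ends.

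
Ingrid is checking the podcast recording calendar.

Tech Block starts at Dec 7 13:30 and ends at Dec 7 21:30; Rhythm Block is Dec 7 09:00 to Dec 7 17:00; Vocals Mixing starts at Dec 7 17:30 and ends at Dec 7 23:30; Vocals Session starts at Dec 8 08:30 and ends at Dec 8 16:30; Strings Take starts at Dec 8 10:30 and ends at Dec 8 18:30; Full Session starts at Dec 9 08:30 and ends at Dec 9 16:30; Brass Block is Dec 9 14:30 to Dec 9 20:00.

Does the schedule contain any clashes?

Sorted by start: Rhythm Block, Tech Block, Vocals Mixing, Vocals Session, Strings Take, Full Session, Brass Block.
Tech Block starts before Rhythm Block ends → Rhythm Block and Tech Block overlap.
That's a conflict, so the schedule is not conflict-free.

Yes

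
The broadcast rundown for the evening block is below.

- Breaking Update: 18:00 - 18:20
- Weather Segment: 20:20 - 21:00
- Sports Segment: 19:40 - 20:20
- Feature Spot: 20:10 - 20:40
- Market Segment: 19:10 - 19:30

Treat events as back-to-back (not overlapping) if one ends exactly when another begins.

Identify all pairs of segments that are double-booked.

Feature Spot & Sports Segment, Feature Spot & Weather Segment

Check each pair: they overlap iff neither finishes before the other starts.
Sorted by start: Breaking Update, Market Segment, Sports Segment, Feature Spot, Weather Segment.
Market Segment starts after Breaking Update ends, so nothing later overlaps Breaking Update either.
Sports Segment starts after Market Segment ends, so nothing later overlaps Market Segment either.
Feature Spot starts before Sports Segment ends → Sports Segment and Feature Spot overlap.
Weather Segment starts exactly when Sports Segment ends (back-to-back, no overlap).
Weather Segment starts before Feature Spot ends → Feature Spot and Weather Segment overlap.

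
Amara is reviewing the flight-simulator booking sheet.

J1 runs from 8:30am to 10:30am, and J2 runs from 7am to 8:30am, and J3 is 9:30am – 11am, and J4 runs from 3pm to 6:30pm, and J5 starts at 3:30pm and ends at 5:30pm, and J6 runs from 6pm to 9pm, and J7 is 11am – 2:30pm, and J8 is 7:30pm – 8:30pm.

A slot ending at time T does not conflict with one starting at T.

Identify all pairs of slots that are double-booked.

Check each pair: they overlap iff neither finishes before the other starts.
Sorted by start: J2, J1, J3, J7, J4, J5, J6, J8.
J1 starts exactly when J2 ends (back-to-back, no overlap), so nothing later overlaps J2 either.
J3 starts before J1 ends → J1 and J3 overlap.
J7 starts after J1 ends, so nothing later overlaps J1 either.
J7 starts exactly when J3 ends (back-to-back, no overlap), so nothing later overlaps J3 either.
J4 starts after J7 ends, so nothing later overlaps J7 either.
J5 starts before J4 ends → J4 and J5 overlap.
J6 starts before J4 ends → J4 and J6 overlap.
J8 starts after J4 ends.
J6 starts after J5 ends, so nothing later overlaps J5 either.
J8 starts before J6 ends → J6 and J8 overlap.

J1 & J3, J4 & J5, J4 & J6, J6 & J8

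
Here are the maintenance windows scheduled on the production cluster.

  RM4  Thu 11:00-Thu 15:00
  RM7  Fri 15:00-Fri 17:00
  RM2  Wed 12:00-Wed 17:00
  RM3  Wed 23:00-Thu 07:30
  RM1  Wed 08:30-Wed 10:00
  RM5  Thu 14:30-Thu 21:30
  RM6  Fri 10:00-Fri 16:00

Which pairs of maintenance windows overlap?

Sorted by start: RM1, RM2, RM3, RM4, RM5, RM6, RM7.
RM2 starts after RM1 ends, so RM1 has no further overlaps.
RM3 starts after RM2 ends, so RM2 has no further overlaps.
RM4 starts after RM3 ends, so RM3 has no further overlaps.
RM5 starts before RM4 ends → RM4 and RM5 overlap.
RM6 starts after RM4 ends, so RM4 has no further overlaps.
RM6 starts after RM5 ends, so RM5 has no further overlaps.
RM7 starts before RM6 ends → RM6 and RM7 overlap.

RM4 & RM5, RM6 & RM7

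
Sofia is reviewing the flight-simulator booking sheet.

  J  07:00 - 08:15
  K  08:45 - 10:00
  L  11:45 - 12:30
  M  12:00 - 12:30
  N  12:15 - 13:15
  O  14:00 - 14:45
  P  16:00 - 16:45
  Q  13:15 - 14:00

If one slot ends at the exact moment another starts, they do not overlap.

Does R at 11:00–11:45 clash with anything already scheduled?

No — it doesn't clash with anything

J: ends 08:15 at or before R starts 11:00 → clear.
K: ends 10:00 at or before R starts 11:00 → clear.
L: starts 11:45 at or after R ends 11:45 → clear.
M: starts 12:00 at or after R ends 11:45 → clear.
N: starts 12:15 at or after R ends 11:45 → clear.
Q: starts 13:15 at or after R ends 11:45 → clear.
O: starts 14:00 at or after R ends 11:45 → clear.
P: starts 16:00 at or after R ends 11:45 → clear.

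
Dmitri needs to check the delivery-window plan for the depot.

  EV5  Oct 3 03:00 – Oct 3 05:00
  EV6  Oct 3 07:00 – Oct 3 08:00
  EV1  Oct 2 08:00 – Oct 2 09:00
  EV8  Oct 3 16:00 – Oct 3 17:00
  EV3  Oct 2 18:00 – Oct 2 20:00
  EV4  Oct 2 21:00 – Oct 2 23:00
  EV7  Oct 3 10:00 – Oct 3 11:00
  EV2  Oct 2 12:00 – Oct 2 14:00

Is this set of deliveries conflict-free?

Yes

Two intervals overlap when each starts before the other ends.
Sorted by start: EV1, EV2, EV3, EV4, EV5, EV6, EV7, EV8.
EV2 starts after EV1 ends, so nothing later overlaps EV1 either.
EV3 starts after EV2 ends, so nothing later overlaps EV2 either.
EV4 starts after EV3 ends, so nothing later overlaps EV3 either.
EV5 starts after EV4 ends, so nothing later overlaps EV4 either.
EV6 starts after EV5 ends, so nothing later overlaps EV5 either.
EV7 starts after EV6 ends, so nothing later overlaps EV6 either.
EV8 starts after EV7 ends.
Every pair is clear; the schedule has no overlaps.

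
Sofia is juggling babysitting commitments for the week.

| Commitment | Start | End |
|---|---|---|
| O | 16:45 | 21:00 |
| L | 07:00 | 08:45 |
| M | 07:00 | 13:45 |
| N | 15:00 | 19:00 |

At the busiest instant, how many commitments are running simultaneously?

2

Sort all start/end points and keep a running count:
07:00 start L → 1
07:00 start M → 2
08:45 end L → 1
13:45 end M → 0
15:00 start N → 1
16:45 start O → 2
19:00 end N → 1
21:00 end O → 0
Peak is 2, at 07:00 (L, M).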